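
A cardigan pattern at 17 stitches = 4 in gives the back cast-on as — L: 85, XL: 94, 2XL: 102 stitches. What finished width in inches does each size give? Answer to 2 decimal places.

17/4 = 4.25 sts per in.
L: 85 / 4.25 = 20.000 → 20.00 in.
XL: 94 / 4.25 = 22.118 → 22.12 in.
2XL: 102 / 4.25 = 24.000 → 24.00 in.

L 20.00 inches; XL 22.12 inches; 2XL 24.00 inches.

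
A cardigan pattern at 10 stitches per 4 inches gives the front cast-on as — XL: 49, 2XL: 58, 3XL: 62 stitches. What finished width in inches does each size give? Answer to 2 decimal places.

XL 19.60 inches; 2XL 23.20 inches; 3XL 24.80 inches.

10/4 = 2.5 sts per in.
XL: 49 / 2.5 = 19.600 → 19.60 in.
2XL: 58 / 2.5 = 23.200 → 23.20 in.
3XL: 62 / 2.5 = 24.800 → 24.80 in.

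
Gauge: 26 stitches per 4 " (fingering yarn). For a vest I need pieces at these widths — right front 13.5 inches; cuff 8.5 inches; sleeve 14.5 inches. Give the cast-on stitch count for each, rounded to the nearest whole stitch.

right front 88; cuff 55; sleeve 94.

Rate = 26/4 = 6.5 sts per in.
right front: 13.5 × 6.5 = 87.75 → 88.
cuff: 8.5 × 6.5 = 55.25 → 55.
sleeve: 14.5 × 6.5 = 94.25 → 94.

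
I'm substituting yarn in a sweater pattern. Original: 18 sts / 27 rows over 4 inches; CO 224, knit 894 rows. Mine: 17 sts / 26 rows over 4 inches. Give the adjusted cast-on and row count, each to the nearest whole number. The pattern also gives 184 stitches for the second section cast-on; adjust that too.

Stitches: 224 × 17/18 = 211.56 → 212.
Rows: 894 × 26/27 = 860.89 → 861.
second section cast-on: 184 × 17/18 = 173.78 → 174.

Cast on 212 stitches; work 861 rows; second section cast-on 174 stitches.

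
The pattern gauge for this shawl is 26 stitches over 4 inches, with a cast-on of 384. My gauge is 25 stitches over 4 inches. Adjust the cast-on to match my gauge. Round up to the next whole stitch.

Cast on 370 stitches.

Scale factor = 25 / 26 = 0.962.
384 × 25 / 26 = 369.23 sts.
→ 370 sts.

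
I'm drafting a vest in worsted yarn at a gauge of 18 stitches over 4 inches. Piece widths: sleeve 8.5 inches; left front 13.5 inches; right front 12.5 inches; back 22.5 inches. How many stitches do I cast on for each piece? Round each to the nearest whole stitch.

sleeve 38; left front 61; right front 56; back 101.

Rate = 18/4 = 4.5 sts per in.
sleeve: 8.5 × 4.5 = 38.25 → 38.
left front: 13.5 × 4.5 = 60.75 → 61.
right front: 12.5 × 4.5 = 56.25 → 56.
back: 22.5 × 4.5 = 101.25 → 101.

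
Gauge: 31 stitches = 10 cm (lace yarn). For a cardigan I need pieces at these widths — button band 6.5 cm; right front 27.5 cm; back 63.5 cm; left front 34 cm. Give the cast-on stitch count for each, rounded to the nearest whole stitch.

Rate = 31/10 = 3.1 sts per cm.
button band: 6.5 × 3.1 = 20.15 → 20.
right front: 27.5 × 3.1 = 85.25 → 85.
back: 63.5 × 3.1 = 196.85 → 197.
left front: 34 × 3.1 = 105.40 → 105.

button band 20; right front 85; back 197; left front 105.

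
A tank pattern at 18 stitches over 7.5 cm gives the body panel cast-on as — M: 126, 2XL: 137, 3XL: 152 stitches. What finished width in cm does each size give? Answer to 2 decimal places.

18/7.5 = 2.4 sts per cm.
M: 126 / 2.4 = 52.500 → 52.50 cm.
2XL: 137 / 2.4 = 57.083 → 57.08 cm.
3XL: 152 / 2.4 = 63.333 → 63.33 cm.

M 52.50 cm; 2XL 57.08 cm; 3XL 63.33 cm.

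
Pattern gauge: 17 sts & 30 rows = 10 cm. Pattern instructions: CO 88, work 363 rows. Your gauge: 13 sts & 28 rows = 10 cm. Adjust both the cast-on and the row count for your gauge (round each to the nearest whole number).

Cast on 67 stitches; work 339 rows.

Stitches: 88 × 13/17 = 67.29 → 67.
Rows: 363 × 28/30 = 338.80 → 339.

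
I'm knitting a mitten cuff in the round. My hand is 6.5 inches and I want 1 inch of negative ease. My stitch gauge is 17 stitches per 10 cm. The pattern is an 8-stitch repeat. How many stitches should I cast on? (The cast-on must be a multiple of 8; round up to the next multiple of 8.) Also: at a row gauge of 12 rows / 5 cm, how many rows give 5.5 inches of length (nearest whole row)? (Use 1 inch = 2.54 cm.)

Finished = 6.5 − 1 = 5.5 inches.
5.5 inches × 2.54 = 13.97 cm.
17/10 = 1.7 sts per cm; 13.97 × 1.7 = 23.75 sts.
Next multiple of 8 → 24.
5.5 inches = 13.97 cm; × 2.4 = 33.53 → 34 rows.

Cast on 24 stitches; work 34 rows.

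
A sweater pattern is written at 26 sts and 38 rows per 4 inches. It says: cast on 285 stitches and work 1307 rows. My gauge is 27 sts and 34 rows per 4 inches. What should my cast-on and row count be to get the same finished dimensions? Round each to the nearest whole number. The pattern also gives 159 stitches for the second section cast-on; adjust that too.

Stitches: 285 × 27/26 = 295.96 → 296.
Rows: 1307 × 34/38 = 1169.42 → 1169.
second section cast-on: 159 × 27/26 = 165.12 → 165.

Cast on 296 stitches; work 1169 rows; second section cast-on 165 stitches.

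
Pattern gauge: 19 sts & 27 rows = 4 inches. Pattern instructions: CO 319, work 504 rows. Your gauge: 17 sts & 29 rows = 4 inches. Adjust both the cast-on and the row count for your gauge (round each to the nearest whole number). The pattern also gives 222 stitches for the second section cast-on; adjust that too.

Cast on 285 stitches; work 541 rows; second section cast-on 199 stitches.

Stitches: 319 × 17/19 = 285.42 → 285.
Rows: 504 × 29/27 = 541.33 → 541.
second section cast-on: 222 × 17/19 = 198.63 → 199.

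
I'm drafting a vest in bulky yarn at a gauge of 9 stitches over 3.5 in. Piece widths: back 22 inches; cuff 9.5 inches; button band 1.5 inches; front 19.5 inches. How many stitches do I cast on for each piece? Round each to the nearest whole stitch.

Rate = 9/3.5 = 2.571 sts per in.
back: 22 × 2.571 = 56.57 → 57.
cuff: 9.5 × 2.571 = 24.43 → 24.
button band: 1.5 × 2.571 = 3.86 → 4.
front: 19.5 × 2.571 = 50.14 → 50.

back 57; cuff 24; button band 4; front 50.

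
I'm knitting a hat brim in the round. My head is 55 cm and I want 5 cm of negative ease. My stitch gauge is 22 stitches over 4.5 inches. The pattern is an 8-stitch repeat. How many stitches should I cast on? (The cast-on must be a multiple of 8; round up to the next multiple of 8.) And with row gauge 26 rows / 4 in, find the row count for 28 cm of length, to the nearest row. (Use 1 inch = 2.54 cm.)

Cast on 104 stitches; work 72 rows.

Finished = 55 − 5 = 50 cm.
50 cm × 1/2.54 = 19.69 inches.
22/4.5 = 4.889 sts per in; 19.69 × 4.889 = 96.24 sts.
Next multiple of 8 → 104.
28 cm = 11.02 inches; × 6.5 = 71.65 → 72 rows.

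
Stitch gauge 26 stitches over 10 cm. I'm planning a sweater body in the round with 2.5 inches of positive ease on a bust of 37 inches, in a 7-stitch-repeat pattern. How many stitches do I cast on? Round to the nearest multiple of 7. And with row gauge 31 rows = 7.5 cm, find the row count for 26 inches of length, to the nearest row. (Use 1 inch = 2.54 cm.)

Cast on 259 stitches; work 273 rows.

Finished = 37 + 2.5 = 39.5 inches.
39.5 inches × 2.54 = 100.33 cm.
26/10 = 2.6 sts per cm; 100.33 × 2.6 = 260.86 sts.
Nearest multiple of 7 → 259.
26 inches = 66.04 cm; × 4.133 = 272.97 → 273 rows.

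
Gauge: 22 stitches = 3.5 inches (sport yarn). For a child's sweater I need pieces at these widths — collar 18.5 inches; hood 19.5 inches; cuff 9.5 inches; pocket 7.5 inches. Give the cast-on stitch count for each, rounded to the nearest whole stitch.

Rate = 22/3.5 = 6.286 sts per in.
collar: 18.5 × 6.286 = 116.29 → 116.
hood: 19.5 × 6.286 = 122.57 → 123.
cuff: 9.5 × 6.286 = 59.71 → 60.
pocket: 7.5 × 6.286 = 47.14 → 47.

collar 116; hood 123; cuff 60; pocket 47.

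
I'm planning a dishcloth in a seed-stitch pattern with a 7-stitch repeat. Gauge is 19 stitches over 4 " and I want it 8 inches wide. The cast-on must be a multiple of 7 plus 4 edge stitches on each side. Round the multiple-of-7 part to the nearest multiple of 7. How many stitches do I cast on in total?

36 stitches.

19 / 4 = 4.75 sts per inch.
8 × 4.75 = 38.00 sts.
Less 8 edge sts → 30.00 for the repeat.
Nearest multiple of 7: 28.
Add back 8 edge sts → 36.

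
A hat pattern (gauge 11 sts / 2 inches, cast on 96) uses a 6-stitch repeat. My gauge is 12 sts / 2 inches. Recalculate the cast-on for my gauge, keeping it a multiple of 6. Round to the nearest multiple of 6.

102 stitches.

96 × 12 / 11 = 104.73.
Nearest multiple of 6: 102.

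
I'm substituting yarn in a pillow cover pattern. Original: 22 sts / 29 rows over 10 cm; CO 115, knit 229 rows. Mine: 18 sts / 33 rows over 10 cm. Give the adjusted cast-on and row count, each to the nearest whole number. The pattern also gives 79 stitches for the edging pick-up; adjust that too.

Cast on 94 stitches; work 261 rows; edging pick-up 65 stitches.

Stitches: 115 × 18/22 = 94.09 → 94.
Rows: 229 × 33/29 = 260.59 → 261.
edging pick-up: 79 × 18/22 = 64.64 → 65.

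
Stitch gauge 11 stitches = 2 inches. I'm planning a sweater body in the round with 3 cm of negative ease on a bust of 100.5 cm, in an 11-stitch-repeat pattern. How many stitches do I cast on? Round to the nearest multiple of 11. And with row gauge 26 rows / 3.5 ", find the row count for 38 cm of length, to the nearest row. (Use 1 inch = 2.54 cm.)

Finished = 100.5 − 3 = 97.5 cm.
97.5 cm × 1/2.54 = 38.39 inches.
11/2 = 5.5 sts per in; 38.39 × 5.5 = 211.12 sts.
Nearest multiple of 11 → 209.
38 cm = 14.96 inches; × 7.429 = 111.14 → 111 rows.

Cast on 209 stitches; work 111 rows.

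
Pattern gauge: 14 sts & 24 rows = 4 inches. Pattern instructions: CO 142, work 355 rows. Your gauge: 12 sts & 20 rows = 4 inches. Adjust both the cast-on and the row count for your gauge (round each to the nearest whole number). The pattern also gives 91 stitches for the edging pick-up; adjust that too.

Stitches: 142 × 12/14 = 121.71 → 122.
Rows: 355 × 20/24 = 295.83 → 296.
edging pick-up: 91 × 12/14 = 78.00 → 78.

Cast on 122 stitches; work 296 rows; edging pick-up 78 stitches.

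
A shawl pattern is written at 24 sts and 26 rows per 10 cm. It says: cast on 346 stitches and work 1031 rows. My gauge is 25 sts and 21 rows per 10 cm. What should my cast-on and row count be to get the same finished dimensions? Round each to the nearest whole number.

Cast on 360 stitches; work 833 rows.

Stitches: 346 × 25/24 = 360.42 → 360.
Rows: 1031 × 21/26 = 832.73 → 833.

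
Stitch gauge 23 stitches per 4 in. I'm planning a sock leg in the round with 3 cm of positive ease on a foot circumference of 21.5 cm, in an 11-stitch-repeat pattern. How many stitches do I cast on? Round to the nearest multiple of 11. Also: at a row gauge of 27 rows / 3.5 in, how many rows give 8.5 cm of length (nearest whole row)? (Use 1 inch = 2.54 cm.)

Finished = 21.5 + 3 = 24.5 cm.
24.5 cm × 1/2.54 = 9.65 inches.
23/4 = 5.75 sts per in; 9.65 × 5.75 = 55.46 sts.
Nearest multiple of 11 → 55.
8.5 cm = 3.35 inches; × 7.714 = 25.82 → 26 rows.

Cast on 55 stitches; work 26 rows.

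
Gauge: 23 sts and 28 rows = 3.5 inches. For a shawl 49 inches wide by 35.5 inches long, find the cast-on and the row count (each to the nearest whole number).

Stitch gauge = 23/3.5 = 6.571 sts/in; 49 × 6.571 = 322.00 → 322 sts.
Row gauge = 28/3.5 = 8 rows/in; 35.5 × 8 = 284.00 → 284 rows.

Cast on 322 stitches and work 284 rows.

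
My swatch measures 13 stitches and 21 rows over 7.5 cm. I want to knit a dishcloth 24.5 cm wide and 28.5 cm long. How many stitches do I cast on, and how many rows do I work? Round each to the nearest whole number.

Stitch gauge = 13/7.5 = 1.733 sts/cm; 24.5 × 1.733 = 42.47 → 42 sts.
Row gauge = 21/7.5 = 2.8 rows/cm; 28.5 × 2.8 = 79.80 → 80 rows.

Cast on 42 stitches and work 80 rows.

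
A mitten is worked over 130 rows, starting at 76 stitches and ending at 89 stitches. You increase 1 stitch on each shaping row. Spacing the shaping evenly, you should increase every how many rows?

Stitches to add: |89 − 76| = 13.
Shaping rows needed: 13 / 1 = 13.
130 rows / 13 = every 10 rows.

Increase every 10th row.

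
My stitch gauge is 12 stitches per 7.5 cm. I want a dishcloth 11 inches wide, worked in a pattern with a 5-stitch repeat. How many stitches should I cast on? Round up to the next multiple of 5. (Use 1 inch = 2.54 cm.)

CO 45 sts.

11 in = 11 × 2.54 = 27.94 cm.
12 / 7.5 = 1.6 sts/cm.
27.94 × 1.6 = 44.70 sts.
→ 45.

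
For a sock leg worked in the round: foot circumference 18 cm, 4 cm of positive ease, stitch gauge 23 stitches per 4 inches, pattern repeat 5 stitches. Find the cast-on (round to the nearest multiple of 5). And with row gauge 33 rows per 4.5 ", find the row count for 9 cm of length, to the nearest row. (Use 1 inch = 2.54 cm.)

Cast on 50 stitches; work 26 rows.

Finished = 18 + 4 = 22 cm.
22 cm × 1/2.54 = 8.66 inches.
23/4 = 5.75 sts per in; 8.66 × 5.75 = 49.80 sts.
Nearest multiple of 5 → 50.
9 cm = 3.54 inches; × 7.333 = 25.98 → 26 rows.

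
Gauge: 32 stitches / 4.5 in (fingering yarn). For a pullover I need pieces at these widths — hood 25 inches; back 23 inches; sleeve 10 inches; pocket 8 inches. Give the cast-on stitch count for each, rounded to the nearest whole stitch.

Rate = 32/4.5 = 7.111 sts per in.
hood: 25 × 7.111 = 177.78 → 178.
back: 23 × 7.111 = 163.56 → 164.
sleeve: 10 × 7.111 = 71.11 → 71.
pocket: 8 × 7.111 = 56.89 → 57.

hood 178; back 164; sleeve 71; pocket 57.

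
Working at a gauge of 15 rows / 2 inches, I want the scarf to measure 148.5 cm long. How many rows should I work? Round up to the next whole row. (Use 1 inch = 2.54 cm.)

Work 439 rows.

148.5 cm = 58.46 in.
15 rows / 2 in = 7.5 rows per inch.
58.46 × 7.5 = 438.48 rows.
Round up → 439.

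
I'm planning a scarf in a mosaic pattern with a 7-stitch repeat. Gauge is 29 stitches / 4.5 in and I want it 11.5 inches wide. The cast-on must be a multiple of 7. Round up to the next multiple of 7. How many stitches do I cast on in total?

29 / 4.5 = 6.444 sts per inch.
11.5 × 6.444 = 74.11 sts.
Next multiple of 7: 77.

Cast on 77 stitches.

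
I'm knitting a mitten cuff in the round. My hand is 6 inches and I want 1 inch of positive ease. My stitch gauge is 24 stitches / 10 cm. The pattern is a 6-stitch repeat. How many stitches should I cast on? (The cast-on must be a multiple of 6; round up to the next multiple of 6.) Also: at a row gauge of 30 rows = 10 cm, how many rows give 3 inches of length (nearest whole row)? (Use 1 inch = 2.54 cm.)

Finished = 6 + 1 = 7 inches.
7 inches × 2.54 = 17.78 cm.
24/10 = 2.4 sts per cm; 17.78 × 2.4 = 42.67 sts.
Next multiple of 6 → 48.
3 inches = 7.62 cm; × 3 = 22.86 → 23 rows.

Cast on 48 stitches; work 23 rows.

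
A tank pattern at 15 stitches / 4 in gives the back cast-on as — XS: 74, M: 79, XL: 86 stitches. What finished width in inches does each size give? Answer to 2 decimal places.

15/4 = 3.75 sts per in.
XS: 74 / 3.75 = 19.733 → 19.73 in.
M: 79 / 3.75 = 21.067 → 21.07 in.
XL: 86 / 3.75 = 22.933 → 22.93 in.

XS 19.73 inches; M 21.07 inches; XL 22.93 inches.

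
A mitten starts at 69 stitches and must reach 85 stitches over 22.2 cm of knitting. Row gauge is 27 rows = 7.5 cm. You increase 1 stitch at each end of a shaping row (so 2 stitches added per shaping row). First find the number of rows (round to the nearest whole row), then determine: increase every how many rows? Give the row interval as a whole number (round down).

Increase every 10th row.

Rows = 22.2 × 3.6 = 79.9 → 80 rows.
Stitches to add: 16 → 8 shaping rows (at 2 st each).
80 / 8 = 10.00 → every 10 rows.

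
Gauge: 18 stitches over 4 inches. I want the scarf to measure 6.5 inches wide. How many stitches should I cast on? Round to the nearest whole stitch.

Cast on 29 stitches.

18 stitches / 4 in = 4.5 stitches per inch.
6.5 × 4.5 = 29.25 stitches.
Round to nearest → 29.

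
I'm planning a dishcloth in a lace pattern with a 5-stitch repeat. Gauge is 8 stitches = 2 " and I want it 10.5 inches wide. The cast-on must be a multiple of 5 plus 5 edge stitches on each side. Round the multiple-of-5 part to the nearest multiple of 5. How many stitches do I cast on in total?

8 / 2 = 4 sts per inch.
10.5 × 4 = 42.00 sts.
Less 10 edge sts → 32.00 for the repeat.
Nearest multiple of 5: 30.
Add back 10 edge sts → 40.

CO 40 sts.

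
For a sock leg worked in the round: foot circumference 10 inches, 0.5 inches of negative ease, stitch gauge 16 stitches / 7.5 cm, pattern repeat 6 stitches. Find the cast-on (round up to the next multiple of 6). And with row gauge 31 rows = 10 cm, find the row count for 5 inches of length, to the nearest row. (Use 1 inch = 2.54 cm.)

Finished = 10 − 0.5 = 9.5 inches.
9.5 inches × 2.54 = 24.13 cm.
16/7.5 = 2.133 sts per cm; 24.13 × 2.133 = 51.48 sts.
Next multiple of 6 → 54.
5 inches = 12.70 cm; × 3.1 = 39.37 → 39 rows.

Cast on 54 stitches; work 39 rows.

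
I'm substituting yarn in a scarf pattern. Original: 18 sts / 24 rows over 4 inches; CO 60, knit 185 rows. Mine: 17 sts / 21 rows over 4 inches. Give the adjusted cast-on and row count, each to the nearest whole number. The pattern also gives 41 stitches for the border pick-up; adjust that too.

Cast on 57 stitches; work 162 rows; border pick-up 39 stitches.

Stitches: 60 × 17/18 = 56.67 → 57.
Rows: 185 × 21/24 = 161.88 → 162.
border pick-up: 41 × 17/18 = 38.72 → 39.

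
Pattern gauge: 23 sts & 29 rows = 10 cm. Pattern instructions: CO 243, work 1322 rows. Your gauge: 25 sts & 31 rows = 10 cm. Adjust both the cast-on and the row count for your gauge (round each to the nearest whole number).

Cast on 264 stitches; work 1413 rows.

Stitches: 243 × 25/23 = 264.13 → 264.
Rows: 1322 × 31/29 = 1413.17 → 1413.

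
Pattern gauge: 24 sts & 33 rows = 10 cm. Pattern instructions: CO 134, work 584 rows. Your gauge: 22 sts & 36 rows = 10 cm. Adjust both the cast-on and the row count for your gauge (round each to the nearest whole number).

Cast on 123 stitches; work 637 rows.

Stitches: 134 × 22/24 = 122.83 → 123.
Rows: 584 × 36/33 = 637.09 → 637.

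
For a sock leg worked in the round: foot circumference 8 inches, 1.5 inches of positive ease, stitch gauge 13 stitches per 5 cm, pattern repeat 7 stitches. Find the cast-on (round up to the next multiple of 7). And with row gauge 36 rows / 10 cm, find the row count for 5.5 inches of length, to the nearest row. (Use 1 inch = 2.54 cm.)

Cast on 63 stitches; work 50 rows.

Finished = 8 + 1.5 = 9.5 inches.
9.5 inches × 2.54 = 24.13 cm.
13/5 = 2.6 sts per cm; 24.13 × 2.6 = 62.74 sts.
Next multiple of 7 → 63.
5.5 inches = 13.97 cm; × 3.6 = 50.29 → 50 rows.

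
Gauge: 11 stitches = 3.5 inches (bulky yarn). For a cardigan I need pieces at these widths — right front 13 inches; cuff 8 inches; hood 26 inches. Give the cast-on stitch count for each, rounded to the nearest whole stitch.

Rate = 11/3.5 = 3.143 sts per in.
right front: 13 × 3.143 = 40.86 → 41.
cuff: 8 × 3.143 = 25.14 → 25.
hood: 26 × 3.143 = 81.71 → 82.

right front 41; cuff 25; hood 82.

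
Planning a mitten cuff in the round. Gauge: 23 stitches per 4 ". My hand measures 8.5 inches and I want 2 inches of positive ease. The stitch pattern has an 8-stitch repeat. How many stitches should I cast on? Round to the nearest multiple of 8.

64 stitches.

Finished = 8.5 + 2 = 10.5 inches.
23 / 4 = 5.75 sts/in.
10.5 × 5.75 = 60.38 sts.
Nearest multiple of 8: 64.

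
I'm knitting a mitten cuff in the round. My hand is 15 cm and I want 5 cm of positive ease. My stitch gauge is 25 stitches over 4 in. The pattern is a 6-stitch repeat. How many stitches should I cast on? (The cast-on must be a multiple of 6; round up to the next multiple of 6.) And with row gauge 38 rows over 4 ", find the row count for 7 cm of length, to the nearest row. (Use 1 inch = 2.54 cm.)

Cast on 54 stitches; work 26 rows.

Finished = 15 + 5 = 20 cm.
20 cm × 1/2.54 = 7.87 inches.
25/4 = 6.25 sts per in; 7.87 × 6.25 = 49.21 sts.
Next multiple of 6 → 54.
7 cm = 2.76 inches; × 9.5 = 26.18 → 26 rows.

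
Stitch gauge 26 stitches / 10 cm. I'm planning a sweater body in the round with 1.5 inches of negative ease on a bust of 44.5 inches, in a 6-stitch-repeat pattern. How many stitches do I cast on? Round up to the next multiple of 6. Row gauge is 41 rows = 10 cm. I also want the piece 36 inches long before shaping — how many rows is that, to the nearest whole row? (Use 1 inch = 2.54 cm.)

Finished = 44.5 − 1.5 = 43 inches.
43 inches × 2.54 = 109.22 cm.
26/10 = 2.6 sts per cm; 109.22 × 2.6 = 283.97 sts.
Next multiple of 6 → 288.
36 inches = 91.44 cm; × 4.1 = 374.90 → 375 rows.

Cast on 288 stitches; work 375 rows.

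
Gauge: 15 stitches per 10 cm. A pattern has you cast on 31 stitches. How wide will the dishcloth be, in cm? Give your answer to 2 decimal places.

20.67 cm.

15 stitches / 10 cm = 1.5 stitches per cm.
31 / 1.5 = 20.667 cm.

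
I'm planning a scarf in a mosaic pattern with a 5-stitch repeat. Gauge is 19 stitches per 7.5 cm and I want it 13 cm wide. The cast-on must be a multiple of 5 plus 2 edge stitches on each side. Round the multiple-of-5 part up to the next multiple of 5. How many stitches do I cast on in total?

19 / 7.5 = 2.533 sts per cm.
13 × 2.533 = 32.93 sts.
Less 4 edge sts → 28.93 for the repeat.
Next multiple of 5: 30.
Add back 4 edge sts → 34.

CO 34 sts.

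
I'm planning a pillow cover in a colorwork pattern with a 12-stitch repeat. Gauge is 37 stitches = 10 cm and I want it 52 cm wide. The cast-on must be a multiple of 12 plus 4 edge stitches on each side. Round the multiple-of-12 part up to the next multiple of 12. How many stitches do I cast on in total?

200 stitches.

37 / 10 = 3.7 sts per cm.
52 × 3.7 = 192.40 sts.
Less 8 edge sts → 184.40 for the repeat.
Next multiple of 12: 192.
Add back 8 edge sts → 200.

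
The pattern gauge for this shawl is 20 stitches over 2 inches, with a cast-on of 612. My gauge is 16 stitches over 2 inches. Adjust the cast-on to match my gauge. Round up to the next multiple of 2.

Scale factor = 16 / 20 = 0.800.
612 × 16 / 20 = 489.60 sts.
→ 490 sts.

490 stitches.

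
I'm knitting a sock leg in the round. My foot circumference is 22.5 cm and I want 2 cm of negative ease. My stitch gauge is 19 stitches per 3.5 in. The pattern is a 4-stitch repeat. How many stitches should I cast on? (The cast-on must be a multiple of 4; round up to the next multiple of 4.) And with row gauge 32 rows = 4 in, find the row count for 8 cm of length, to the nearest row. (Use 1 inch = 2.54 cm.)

Cast on 44 stitches; work 25 rows.

Finished = 22.5 − 2 = 20.5 cm.
20.5 cm × 1/2.54 = 8.07 inches.
19/3.5 = 5.429 sts per in; 8.07 × 5.429 = 43.81 sts.
Next multiple of 4 → 44.
8 cm = 3.15 inches; × 8 = 25.20 → 25 rows.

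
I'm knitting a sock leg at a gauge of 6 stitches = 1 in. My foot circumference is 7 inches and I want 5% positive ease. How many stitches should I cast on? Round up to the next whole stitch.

Finished = 7 × 1.05 = 7.35 in.
6 / 1 = 6 sts per inch.
7.35 × 6 = 44.10 sts.
→ 45 sts.

Cast on 45 stitches.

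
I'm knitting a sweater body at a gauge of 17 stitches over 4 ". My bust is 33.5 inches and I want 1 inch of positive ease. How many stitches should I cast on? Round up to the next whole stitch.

Finished = 33.5 + 1 = 34.5 in.
17 / 4 = 4.25 sts per inch.
34.50 × 4.25 = 146.62 sts.
→ 147 sts.

CO 147 sts.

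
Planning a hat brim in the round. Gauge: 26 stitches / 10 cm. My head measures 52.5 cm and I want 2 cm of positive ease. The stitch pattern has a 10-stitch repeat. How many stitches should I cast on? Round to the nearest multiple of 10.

140 stitches.

Finished = 52.5 + 2 = 54.5 cm.
26 / 10 = 2.6 sts/cm.
54.5 × 2.6 = 141.70 sts.
Nearest multiple of 10: 140.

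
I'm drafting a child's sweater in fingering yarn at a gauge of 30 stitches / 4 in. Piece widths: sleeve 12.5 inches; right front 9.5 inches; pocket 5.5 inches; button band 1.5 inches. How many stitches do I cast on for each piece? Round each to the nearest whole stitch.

Rate = 30/4 = 7.5 sts per in.
sleeve: 12.5 × 7.5 = 93.75 → 94.
right front: 9.5 × 7.5 = 71.25 → 71.
pocket: 5.5 × 7.5 = 41.25 → 41.
button band: 1.5 × 7.5 = 11.25 → 11.

sleeve 94; right front 71; pocket 41; button band 11.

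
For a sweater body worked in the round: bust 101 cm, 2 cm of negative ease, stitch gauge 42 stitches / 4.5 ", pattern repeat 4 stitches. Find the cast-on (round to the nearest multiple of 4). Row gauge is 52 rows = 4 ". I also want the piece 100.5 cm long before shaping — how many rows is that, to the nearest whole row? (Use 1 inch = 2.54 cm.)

Cast on 364 stitches; work 514 rows.

Finished = 101 − 2 = 99 cm.
99 cm × 1/2.54 = 38.98 inches.
42/4.5 = 9.333 sts per in; 38.98 × 9.333 = 363.78 sts.
Nearest multiple of 4 → 364.
100.5 cm = 39.57 inches; × 13 = 514.37 → 514 rows.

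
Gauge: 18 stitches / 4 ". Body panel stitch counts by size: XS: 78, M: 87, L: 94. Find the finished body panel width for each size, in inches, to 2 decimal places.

18/4 = 4.5 sts per in.
XS: 78 / 4.5 = 17.333 → 17.33 in.
M: 87 / 4.5 = 19.333 → 19.33 in.
L: 94 / 4.5 = 20.889 → 20.89 in.

XS 17.33 inches; M 19.33 inches; L 20.89 inches.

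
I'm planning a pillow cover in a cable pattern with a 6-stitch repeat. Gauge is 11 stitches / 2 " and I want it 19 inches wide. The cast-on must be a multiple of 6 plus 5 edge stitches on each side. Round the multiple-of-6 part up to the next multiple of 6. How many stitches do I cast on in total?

Cast on 106 stitches.

11 / 2 = 5.5 sts per inch.
19 × 5.5 = 104.50 sts.
Less 10 edge sts → 94.50 for the repeat.
Next multiple of 6: 96.
Add back 10 edge sts → 106.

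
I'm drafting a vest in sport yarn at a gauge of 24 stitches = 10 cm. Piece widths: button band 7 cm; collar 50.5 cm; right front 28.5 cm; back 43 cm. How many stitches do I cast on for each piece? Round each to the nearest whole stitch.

Rate = 24/10 = 2.4 sts per cm.
button band: 7 × 2.4 = 16.80 → 17.
collar: 50.5 × 2.4 = 121.20 → 121.
right front: 28.5 × 2.4 = 68.40 → 68.
back: 43 × 2.4 = 103.20 → 103.

button band 17; collar 121; right front 68; back 103.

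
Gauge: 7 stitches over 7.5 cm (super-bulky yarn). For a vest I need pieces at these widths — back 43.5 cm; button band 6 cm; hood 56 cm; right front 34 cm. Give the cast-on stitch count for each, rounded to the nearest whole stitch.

back 41; button band 6; hood 52; right front 32.

Rate = 7/7.5 = 0.933 sts per cm.
back: 43.5 × 0.933 = 40.60 → 41.
button band: 6 × 0.933 = 5.60 → 6.
hood: 56 × 0.933 = 52.27 → 52.
right front: 34 × 0.933 = 31.73 → 32.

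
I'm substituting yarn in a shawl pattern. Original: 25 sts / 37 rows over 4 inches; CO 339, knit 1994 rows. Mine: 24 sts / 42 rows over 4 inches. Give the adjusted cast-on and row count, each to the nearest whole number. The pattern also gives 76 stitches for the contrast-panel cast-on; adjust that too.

Stitches: 339 × 24/25 = 325.44 → 325.
Rows: 1994 × 42/37 = 2263.46 → 2263.
contrast-panel cast-on: 76 × 24/25 = 72.96 → 73.

Cast on 325 stitches; work 2263 rows; contrast-panel cast-on 73 stitches.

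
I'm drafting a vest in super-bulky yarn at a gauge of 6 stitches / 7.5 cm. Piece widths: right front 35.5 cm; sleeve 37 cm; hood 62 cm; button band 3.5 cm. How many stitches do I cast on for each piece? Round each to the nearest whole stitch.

right front 28; sleeve 30; hood 50; button band 3.

Rate = 6/7.5 = 0.8 sts per cm.
right front: 35.5 × 0.8 = 28.40 → 28.
sleeve: 37 × 0.8 = 29.60 → 30.
hood: 62 × 0.8 = 49.60 → 50.
button band: 3.5 × 0.8 = 2.80 → 3.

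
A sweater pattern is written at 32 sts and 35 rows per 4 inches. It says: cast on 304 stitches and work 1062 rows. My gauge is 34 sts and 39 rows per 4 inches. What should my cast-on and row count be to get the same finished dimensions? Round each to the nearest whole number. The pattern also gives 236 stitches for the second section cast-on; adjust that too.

Stitches: 304 × 34/32 = 323.00 → 323.
Rows: 1062 × 39/35 = 1183.37 → 1183.
second section cast-on: 236 × 34/32 = 250.75 → 251.

Cast on 323 stitches; work 1183 rows; second section cast-on 251 stitches.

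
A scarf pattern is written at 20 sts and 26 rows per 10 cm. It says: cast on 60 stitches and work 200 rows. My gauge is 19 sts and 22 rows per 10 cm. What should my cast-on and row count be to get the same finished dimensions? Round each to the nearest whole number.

Stitches: 60 × 19/20 = 57.00 → 57.
Rows: 200 × 22/26 = 169.23 → 169.

Cast on 57 stitches; work 169 rows.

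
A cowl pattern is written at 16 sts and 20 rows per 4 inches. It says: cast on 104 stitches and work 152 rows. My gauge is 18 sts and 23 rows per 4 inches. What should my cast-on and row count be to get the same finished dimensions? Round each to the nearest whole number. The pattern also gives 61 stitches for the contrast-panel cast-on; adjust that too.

Stitches: 104 × 18/16 = 117.00 → 117.
Rows: 152 × 23/20 = 174.80 → 175.
contrast-panel cast-on: 61 × 18/16 = 68.62 → 69.

Cast on 117 stitches; work 175 rows; contrast-panel cast-on 69 stitches.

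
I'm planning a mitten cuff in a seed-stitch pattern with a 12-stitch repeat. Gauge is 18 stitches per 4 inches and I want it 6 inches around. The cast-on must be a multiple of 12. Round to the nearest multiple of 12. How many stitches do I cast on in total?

Cast on 24 stitches.

18 / 4 = 4.5 sts per inch.
6 × 4.5 = 27.00 sts.
Nearest multiple of 12: 24.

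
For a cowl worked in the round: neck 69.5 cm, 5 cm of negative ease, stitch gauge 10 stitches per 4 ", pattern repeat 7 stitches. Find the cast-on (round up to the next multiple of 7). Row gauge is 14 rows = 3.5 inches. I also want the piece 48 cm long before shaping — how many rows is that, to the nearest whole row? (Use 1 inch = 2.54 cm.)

Cast on 70 stitches; work 76 rows.

Finished = 69.5 − 5 = 64.5 cm.
64.5 cm × 1/2.54 = 25.39 inches.
10/4 = 2.5 sts per in; 25.39 × 2.5 = 63.48 sts.
Next multiple of 7 → 70.
48 cm = 18.90 inches; × 4 = 75.59 → 76 rows.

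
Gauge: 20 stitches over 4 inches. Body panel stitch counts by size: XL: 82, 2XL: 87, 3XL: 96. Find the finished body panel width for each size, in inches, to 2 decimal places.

20/4 = 5 sts per in.
XL: 82 / 5 = 16.400 → 16.40 in.
2XL: 87 / 5 = 17.400 → 17.40 in.
3XL: 96 / 5 = 19.200 → 19.20 in.

XL 16.40 inches; 2XL 17.40 inches; 3XL 19.20 inches.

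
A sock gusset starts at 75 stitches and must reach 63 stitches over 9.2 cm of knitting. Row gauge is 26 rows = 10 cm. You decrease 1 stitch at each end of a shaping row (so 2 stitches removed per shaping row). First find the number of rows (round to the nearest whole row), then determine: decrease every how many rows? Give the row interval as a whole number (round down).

Rows = 9.2 × 2.6 = 23.9 → 24 rows.
Stitches to remove: 12 → 6 shaping rows (at 2 st each).
24 / 6 = 4.00 → every 4 rows.

Decrease every 4th row.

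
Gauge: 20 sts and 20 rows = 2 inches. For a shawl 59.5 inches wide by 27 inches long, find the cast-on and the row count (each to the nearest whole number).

Stitch gauge = 20/2 = 10 sts/in; 59.5 × 10 = 595.00 → 595 sts.
Row gauge = 20/2 = 10 rows/in; 27 × 10 = 270.00 → 270 rows.

Cast on 595 stitches and work 270 rows.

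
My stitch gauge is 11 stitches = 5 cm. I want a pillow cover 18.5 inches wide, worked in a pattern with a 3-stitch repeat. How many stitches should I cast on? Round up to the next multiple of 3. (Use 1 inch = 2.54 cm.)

105 stitches.

18.5 in = 18.5 × 2.54 = 46.99 cm.
11 / 5 = 2.2 sts/cm.
46.99 × 2.2 = 103.38 sts.
→ 105.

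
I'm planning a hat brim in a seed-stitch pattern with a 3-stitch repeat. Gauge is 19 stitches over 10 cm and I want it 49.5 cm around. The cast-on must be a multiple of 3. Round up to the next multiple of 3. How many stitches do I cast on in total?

Cast on 96 stitches.

19 / 10 = 1.9 sts per cm.
49.5 × 1.9 = 94.05 sts.
Next multiple of 3: 96.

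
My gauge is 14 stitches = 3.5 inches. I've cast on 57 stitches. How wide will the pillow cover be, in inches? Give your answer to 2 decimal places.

14 stitches / 3.5 inch = 4 stitches per inch.
57 / 4 = 14.250 inches.

14.25 inches.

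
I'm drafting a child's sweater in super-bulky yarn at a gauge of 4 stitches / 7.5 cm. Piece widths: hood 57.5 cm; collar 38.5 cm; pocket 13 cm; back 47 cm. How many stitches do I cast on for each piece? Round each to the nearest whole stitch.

Rate = 4/7.5 = 0.533 sts per cm.
hood: 57.5 × 0.533 = 30.67 → 31.
collar: 38.5 × 0.533 = 20.53 → 21.
pocket: 13 × 0.533 = 6.93 → 7.
back: 47 × 0.533 = 25.07 → 25.

hood 31; collar 21; pocket 7; back 25.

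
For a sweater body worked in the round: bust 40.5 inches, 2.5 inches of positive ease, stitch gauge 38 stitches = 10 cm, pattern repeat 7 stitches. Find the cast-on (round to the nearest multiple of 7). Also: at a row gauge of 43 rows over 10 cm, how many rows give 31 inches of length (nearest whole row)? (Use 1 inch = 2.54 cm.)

Finished = 40.5 + 2.5 = 43 inches.
43 inches × 2.54 = 109.22 cm.
38/10 = 3.8 sts per cm; 109.22 × 3.8 = 415.04 sts.
Nearest multiple of 7 → 413.
31 inches = 78.74 cm; × 4.3 = 338.58 → 339 rows.

Cast on 413 stitches; work 339 rows.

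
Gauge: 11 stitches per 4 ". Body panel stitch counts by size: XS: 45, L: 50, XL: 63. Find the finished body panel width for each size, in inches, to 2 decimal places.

XS 16.36 inches; L 18.18 inches; XL 22.91 inches.

11/4 = 2.75 sts per in.
XS: 45 / 2.75 = 16.364 → 16.36 in.
L: 50 / 2.75 = 18.182 → 18.18 in.
XL: 63 / 2.75 = 22.909 → 22.91 in.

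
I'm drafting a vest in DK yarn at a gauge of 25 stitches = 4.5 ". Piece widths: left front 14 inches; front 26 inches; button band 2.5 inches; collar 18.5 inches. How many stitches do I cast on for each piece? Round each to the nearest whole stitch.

left front 78; front 144; button band 14; collar 103.

Rate = 25/4.5 = 5.556 sts per in.
left front: 14 × 5.556 = 77.78 → 78.
front: 26 × 5.556 = 144.44 → 144.
button band: 2.5 × 5.556 = 13.89 → 14.
collar: 18.5 × 5.556 = 102.78 → 103.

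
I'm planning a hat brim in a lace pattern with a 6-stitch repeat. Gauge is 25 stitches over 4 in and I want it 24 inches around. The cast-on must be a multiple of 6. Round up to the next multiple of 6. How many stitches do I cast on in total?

25 / 4 = 6.25 sts per inch.
24 × 6.25 = 150.00 sts.
Next multiple of 6: 150.

Cast on 150 stitches.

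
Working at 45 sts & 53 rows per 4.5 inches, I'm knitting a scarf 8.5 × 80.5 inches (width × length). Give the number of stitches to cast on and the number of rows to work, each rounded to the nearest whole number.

Stitch gauge = 45/4.5 = 10 sts/in; 8.5 × 10 = 85.00 → 85 sts.
Row gauge = 53/4.5 = 11.778 rows/in; 80.5 × 11.778 = 948.11 → 948 rows.

Cast on 85 stitches and work 948 rows.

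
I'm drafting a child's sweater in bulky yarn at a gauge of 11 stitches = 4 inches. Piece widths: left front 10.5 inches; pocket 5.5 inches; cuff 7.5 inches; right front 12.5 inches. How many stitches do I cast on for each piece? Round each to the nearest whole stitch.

left front 29; pocket 15; cuff 21; right front 34.

Rate = 11/4 = 2.75 sts per in.
left front: 10.5 × 2.75 = 28.88 → 29.
pocket: 5.5 × 2.75 = 15.12 → 15.
cuff: 7.5 × 2.75 = 20.62 → 21.
right front: 12.5 × 2.75 = 34.38 → 34.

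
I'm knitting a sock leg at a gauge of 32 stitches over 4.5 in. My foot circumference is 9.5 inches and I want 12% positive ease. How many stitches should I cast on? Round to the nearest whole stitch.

Finished = 9.5 × 1.12 = 10.64 in.
32 / 4.5 = 7.111 sts per inch.
10.64 × 7.111 = 75.66 sts.
→ 76 sts.

CO 76 sts.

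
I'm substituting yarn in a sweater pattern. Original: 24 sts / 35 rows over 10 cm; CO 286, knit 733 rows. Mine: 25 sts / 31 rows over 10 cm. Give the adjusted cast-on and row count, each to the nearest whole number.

Cast on 298 stitches; work 649 rows.

Stitches: 286 × 25/24 = 297.92 → 298.
Rows: 733 × 31/35 = 649.23 → 649.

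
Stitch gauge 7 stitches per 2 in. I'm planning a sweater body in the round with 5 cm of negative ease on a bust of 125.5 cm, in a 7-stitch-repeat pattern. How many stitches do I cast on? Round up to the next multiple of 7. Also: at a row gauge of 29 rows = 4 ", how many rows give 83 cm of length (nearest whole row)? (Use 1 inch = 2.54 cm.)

Cast on 168 stitches; work 237 rows.

Finished = 125.5 − 5 = 120.5 cm.
120.5 cm × 1/2.54 = 47.44 inches.
7/2 = 3.5 sts per in; 47.44 × 3.5 = 166.04 sts.
Next multiple of 7 → 168.
83 cm = 32.68 inches; × 7.25 = 236.91 → 237 rows.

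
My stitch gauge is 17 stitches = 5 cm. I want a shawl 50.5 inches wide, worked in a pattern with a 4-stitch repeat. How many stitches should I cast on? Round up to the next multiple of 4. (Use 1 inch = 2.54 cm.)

50.5 in = 50.5 × 2.54 = 128.27 cm.
17 / 5 = 3.4 sts/cm.
128.27 × 3.4 = 436.12 sts.
→ 440.

440 stitches.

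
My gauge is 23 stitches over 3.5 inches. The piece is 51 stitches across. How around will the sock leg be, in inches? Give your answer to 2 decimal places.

7.76 inches.

23 stitches / 3.5 inch = 6.571 stitches per inch.
51 / 6.571 = 7.761 inches.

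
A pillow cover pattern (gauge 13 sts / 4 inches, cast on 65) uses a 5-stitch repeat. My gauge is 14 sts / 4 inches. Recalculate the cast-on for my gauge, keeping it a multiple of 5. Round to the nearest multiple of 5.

65 × 14 / 13 = 70.00.
Nearest multiple of 5: 70.

70 stitches.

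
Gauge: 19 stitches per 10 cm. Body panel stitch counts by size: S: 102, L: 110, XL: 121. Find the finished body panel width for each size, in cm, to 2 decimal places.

S 53.68 cm; L 57.89 cm; XL 63.68 cm.

19/10 = 1.9 sts per cm.
S: 102 / 1.9 = 53.684 → 53.68 cm.
L: 110 / 1.9 = 57.895 → 57.89 cm.
XL: 121 / 1.9 = 63.684 → 63.68 cm.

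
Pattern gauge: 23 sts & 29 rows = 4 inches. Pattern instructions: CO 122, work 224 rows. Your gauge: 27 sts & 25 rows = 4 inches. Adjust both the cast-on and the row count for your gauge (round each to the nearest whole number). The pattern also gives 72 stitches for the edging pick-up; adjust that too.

Cast on 143 stitches; work 193 rows; edging pick-up 85 stitches.

Stitches: 122 × 27/23 = 143.22 → 143.
Rows: 224 × 25/29 = 193.10 → 193.
edging pick-up: 72 × 27/23 = 84.52 → 85.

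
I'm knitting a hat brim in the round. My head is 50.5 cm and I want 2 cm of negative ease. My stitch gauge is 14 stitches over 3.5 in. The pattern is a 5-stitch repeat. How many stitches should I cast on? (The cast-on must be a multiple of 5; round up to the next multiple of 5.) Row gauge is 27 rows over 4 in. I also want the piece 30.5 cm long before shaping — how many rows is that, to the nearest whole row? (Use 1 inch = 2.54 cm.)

Cast on 80 stitches; work 81 rows.

Finished = 50.5 − 2 = 48.5 cm.
48.5 cm × 1/2.54 = 19.09 inches.
14/3.5 = 4 sts per in; 19.09 × 4 = 76.38 sts.
Next multiple of 5 → 80.
30.5 cm = 12.01 inches; × 6.75 = 81.05 → 81 rows.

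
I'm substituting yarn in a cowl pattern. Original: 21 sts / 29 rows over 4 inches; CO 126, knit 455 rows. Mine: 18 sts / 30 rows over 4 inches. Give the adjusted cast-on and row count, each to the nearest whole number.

Cast on 108 stitches; work 471 rows.

Stitches: 126 × 18/21 = 108.00 → 108.
Rows: 455 × 30/29 = 470.69 → 471.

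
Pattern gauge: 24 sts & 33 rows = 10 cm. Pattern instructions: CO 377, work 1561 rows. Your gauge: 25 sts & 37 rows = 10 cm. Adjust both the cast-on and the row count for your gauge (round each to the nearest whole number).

Stitches: 377 × 25/24 = 392.71 → 393.
Rows: 1561 × 37/33 = 1750.21 → 1750.

Cast on 393 stitches; work 1750 rows.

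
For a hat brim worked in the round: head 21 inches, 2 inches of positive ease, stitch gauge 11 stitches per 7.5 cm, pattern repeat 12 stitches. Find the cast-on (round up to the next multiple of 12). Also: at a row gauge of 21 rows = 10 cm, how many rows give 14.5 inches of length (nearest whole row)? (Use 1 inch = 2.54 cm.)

Finished = 21 + 2 = 23 inches.
23 inches × 2.54 = 58.42 cm.
11/7.5 = 1.467 sts per cm; 58.42 × 1.467 = 85.68 sts.
Next multiple of 12 → 96.
14.5 inches = 36.83 cm; × 2.1 = 77.34 → 77 rows.

Cast on 96 stitches; work 77 rows.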